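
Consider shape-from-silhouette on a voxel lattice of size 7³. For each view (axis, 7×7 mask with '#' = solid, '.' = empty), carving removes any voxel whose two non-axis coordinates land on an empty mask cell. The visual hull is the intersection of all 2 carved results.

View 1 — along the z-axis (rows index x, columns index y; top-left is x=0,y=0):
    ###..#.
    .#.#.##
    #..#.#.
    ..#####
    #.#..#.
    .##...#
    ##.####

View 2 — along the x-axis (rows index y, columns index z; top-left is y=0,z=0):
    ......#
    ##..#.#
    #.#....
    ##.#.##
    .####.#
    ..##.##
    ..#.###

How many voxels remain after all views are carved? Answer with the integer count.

initial block: 7^3 = 343
step 1: project along z, AND mask (28/49) → |grid| = 196
step 2: project along x, AND mask (25/49) → |grid| = 98

|visual hull| = 98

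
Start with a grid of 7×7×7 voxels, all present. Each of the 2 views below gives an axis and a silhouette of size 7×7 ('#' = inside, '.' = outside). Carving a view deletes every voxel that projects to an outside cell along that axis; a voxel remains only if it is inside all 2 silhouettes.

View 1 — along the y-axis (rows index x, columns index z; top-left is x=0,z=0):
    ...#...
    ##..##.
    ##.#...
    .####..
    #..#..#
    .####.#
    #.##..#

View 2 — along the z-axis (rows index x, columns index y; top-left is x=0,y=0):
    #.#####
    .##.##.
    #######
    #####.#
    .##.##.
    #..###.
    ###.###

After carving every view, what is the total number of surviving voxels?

remaining voxels: 123

initial block: 7^3 = 343
  1. axis=1 (XZ plane), |mask|=24  ⇒  voxels=168
  2. axis=2 (XY plane), |mask|=37  ⇒  voxels=123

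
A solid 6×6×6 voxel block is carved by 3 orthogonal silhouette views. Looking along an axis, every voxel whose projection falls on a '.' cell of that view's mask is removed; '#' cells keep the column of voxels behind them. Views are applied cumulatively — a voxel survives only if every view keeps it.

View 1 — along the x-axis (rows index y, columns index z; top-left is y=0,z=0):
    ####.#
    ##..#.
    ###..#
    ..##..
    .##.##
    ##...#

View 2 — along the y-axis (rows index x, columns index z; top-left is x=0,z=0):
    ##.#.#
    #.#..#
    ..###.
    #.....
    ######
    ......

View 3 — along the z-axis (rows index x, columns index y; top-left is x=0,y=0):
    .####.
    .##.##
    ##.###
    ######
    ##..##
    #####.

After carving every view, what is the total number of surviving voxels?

voxel count = 42

full grid |V| = 216
[1] x-view keeps 21 columns → grid now 126
[2] y-view keeps 17 columns → grid now 60
[3] z-view keeps 28 columns → grid now 42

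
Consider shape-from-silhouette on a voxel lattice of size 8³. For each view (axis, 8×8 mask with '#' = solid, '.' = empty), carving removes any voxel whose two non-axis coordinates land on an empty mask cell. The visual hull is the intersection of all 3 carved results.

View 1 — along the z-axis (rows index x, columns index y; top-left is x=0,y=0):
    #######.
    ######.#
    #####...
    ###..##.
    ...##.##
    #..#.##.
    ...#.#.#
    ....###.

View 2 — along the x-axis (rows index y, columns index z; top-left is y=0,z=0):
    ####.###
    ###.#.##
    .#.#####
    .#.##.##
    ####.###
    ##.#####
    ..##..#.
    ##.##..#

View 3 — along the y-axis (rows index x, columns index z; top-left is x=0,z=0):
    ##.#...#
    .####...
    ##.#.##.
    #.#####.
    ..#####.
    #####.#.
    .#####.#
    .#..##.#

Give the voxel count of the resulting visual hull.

before carving: 512 voxels (8×8×8)
V1 z: intersect with XY mask (38 set) -- 304 left
V2 x: intersect with YZ mask (46 set) -- 220 left
V3 y: intersect with XZ mask (40 set) -- 133 left

remaining voxels: 133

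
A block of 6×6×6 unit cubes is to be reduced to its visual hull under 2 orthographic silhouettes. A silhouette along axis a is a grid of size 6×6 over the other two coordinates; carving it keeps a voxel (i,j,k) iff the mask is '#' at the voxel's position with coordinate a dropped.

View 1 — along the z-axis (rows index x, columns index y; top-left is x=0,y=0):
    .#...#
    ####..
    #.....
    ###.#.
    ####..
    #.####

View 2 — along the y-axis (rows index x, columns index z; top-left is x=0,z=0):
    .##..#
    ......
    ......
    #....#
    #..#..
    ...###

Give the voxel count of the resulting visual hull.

full grid |V| = 216
  1. axis=2 (XY plane), |mask|=20  ⇒  voxels=120
  2. axis=1 (XZ plane), |mask|=10  ⇒  voxels=37

voxel count = 37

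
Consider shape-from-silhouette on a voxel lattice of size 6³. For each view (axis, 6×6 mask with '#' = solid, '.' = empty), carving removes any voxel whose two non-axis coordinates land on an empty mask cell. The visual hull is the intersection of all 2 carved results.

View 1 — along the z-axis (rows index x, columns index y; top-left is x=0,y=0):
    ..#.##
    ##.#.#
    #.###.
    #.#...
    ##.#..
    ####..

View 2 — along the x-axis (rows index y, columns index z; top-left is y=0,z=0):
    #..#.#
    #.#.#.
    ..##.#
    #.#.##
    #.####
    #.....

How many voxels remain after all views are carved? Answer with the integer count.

64 voxels

start: 6×6×6 = 216 voxels
V1 z: intersect with XY mask (20 set) -- 120 left
V2 x: intersect with YZ mask (19 set) -- 64 left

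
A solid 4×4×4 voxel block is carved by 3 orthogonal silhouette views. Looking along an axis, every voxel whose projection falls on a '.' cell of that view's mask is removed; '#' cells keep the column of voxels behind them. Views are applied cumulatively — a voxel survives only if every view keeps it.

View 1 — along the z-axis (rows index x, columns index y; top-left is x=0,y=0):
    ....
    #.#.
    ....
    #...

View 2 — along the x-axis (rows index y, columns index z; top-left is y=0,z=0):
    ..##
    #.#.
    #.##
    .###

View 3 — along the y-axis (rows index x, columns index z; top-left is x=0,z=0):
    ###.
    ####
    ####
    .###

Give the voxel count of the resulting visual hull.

voxel count = 7

full grid |V| = 64
[1] z-view keeps 3 columns → grid now 12
[2] x-view keeps 10 columns → grid now 7
[3] y-view keeps 14 columns → grid now 7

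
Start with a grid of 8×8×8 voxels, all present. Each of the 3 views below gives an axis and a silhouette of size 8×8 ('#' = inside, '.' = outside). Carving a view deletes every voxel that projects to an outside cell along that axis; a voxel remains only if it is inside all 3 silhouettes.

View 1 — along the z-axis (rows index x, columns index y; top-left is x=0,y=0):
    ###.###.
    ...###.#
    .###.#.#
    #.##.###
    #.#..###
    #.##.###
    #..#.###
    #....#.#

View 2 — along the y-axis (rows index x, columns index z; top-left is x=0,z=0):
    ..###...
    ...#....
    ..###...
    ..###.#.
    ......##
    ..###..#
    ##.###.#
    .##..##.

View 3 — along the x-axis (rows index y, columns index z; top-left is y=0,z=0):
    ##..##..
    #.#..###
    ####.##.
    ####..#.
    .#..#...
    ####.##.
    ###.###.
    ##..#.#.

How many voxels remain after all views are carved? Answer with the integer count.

before carving: 512 voxels (8×8×8)
V1 z: intersect with XY mask (40 set) -- 320 left
V2 y: intersect with XZ mask (27 set) -- 137 left
V3 x: intersect with YZ mask (38 set) -- 74 left

remaining voxels: 74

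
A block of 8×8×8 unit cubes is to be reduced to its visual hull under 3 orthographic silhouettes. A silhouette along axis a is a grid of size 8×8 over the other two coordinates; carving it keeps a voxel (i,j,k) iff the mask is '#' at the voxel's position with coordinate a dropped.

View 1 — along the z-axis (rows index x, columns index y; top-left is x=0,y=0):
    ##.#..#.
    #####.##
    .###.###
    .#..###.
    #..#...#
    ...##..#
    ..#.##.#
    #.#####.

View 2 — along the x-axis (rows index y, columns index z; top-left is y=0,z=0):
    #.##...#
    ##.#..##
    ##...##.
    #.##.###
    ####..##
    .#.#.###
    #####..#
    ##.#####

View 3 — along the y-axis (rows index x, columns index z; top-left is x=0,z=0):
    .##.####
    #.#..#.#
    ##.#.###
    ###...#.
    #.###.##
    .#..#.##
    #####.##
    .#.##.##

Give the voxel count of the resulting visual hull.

|visual hull| = 135

initial block: 8^3 = 512
step 1: project along z, AND mask (37/64) → |grid| = 296
step 2: project along x, AND mask (43/64) → |grid| = 203
step 3: project along y, AND mask (42/64) → |grid| = 135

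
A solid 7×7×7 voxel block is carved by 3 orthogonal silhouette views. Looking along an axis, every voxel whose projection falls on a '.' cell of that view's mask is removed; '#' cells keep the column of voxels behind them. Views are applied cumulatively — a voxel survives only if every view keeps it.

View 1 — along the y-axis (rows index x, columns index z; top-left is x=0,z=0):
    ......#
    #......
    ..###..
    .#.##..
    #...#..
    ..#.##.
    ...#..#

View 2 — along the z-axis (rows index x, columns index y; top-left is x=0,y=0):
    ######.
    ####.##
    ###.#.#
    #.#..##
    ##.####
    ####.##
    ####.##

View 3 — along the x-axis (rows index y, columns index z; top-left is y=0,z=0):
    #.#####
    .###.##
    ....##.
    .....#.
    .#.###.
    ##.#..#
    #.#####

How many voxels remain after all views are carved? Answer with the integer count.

|visual hull| = 49

full grid |V| = 343
[1] y-view keeps 15 columns → grid now 105
[2] z-view keeps 39 columns → grid now 81
[3] x-view keeps 28 columns → grid now 49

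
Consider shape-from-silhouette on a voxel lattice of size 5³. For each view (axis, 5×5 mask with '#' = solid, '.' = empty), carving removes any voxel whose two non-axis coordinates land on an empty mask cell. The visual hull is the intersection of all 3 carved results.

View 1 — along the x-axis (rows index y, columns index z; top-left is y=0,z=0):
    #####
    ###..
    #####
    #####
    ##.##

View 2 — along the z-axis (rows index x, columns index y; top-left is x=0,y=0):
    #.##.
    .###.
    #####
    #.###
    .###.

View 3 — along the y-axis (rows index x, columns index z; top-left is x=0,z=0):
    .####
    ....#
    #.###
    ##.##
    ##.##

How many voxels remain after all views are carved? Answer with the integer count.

before carving: 125 voxels (5×5×5)
V1 x: intersect with YZ mask (22 set) -- 110 left
V2 z: intersect with XY mask (18 set) -- 82 left
V3 y: intersect with XZ mask (17 set) -- 57 left

57 voxels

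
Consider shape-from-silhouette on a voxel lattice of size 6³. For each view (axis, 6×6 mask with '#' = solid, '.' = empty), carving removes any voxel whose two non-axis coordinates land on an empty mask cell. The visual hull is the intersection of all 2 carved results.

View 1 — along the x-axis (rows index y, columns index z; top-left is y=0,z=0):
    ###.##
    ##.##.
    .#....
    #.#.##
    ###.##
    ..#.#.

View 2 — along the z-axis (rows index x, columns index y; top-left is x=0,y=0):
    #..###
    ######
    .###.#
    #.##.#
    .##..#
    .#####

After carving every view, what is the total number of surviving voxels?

before carving: 216 voxels (6×6×6)
step 1: project along x, AND mask (21/36) → |grid| = 126
step 2: project along z, AND mask (26/36) → |grid| = 83

voxel count = 83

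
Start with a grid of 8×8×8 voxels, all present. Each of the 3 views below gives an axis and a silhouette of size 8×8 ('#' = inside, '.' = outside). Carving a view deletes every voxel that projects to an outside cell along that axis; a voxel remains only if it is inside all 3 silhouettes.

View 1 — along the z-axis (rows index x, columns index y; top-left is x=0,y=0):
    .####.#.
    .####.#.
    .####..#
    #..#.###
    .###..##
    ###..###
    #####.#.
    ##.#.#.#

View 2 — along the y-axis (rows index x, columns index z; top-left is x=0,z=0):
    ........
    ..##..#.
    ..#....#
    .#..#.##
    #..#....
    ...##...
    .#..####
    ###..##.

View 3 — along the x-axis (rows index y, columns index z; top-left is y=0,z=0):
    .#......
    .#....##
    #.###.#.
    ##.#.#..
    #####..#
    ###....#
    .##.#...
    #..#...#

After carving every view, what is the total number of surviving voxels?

voxel count = 53

full grid |V| = 512
V1 z: intersect with XY mask (42 set) -- 336 left
V2 y: intersect with XZ mask (23 set) -- 122 left
V3 x: intersect with YZ mask (29 set) -- 53 left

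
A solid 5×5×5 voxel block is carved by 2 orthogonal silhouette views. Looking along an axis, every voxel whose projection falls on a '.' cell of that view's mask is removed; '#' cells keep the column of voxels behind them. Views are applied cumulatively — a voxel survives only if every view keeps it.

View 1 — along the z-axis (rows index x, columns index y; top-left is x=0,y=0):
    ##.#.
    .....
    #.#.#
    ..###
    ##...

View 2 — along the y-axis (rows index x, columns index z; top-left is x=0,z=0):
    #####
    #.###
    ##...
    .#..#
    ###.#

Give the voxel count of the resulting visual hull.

initial block: 5^3 = 125
V1 z: intersect with XY mask (11 set) -- 55 left
V2 y: intersect with XZ mask (17 set) -- 35 left

35 voxels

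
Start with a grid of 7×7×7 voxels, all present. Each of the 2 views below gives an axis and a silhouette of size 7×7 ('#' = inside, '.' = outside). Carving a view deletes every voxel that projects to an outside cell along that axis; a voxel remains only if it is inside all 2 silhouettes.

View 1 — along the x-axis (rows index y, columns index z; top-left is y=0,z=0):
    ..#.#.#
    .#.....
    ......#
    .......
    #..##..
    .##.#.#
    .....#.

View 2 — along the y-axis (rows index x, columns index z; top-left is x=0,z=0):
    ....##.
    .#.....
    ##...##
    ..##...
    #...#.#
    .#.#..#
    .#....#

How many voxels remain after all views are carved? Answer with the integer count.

start: 7×7×7 = 343 voxels
  1. axis=0 (YZ plane), |mask|=13  ⇒  voxels=91
  2. axis=1 (XZ plane), |mask|=17  ⇒  voxels=34

34 voxels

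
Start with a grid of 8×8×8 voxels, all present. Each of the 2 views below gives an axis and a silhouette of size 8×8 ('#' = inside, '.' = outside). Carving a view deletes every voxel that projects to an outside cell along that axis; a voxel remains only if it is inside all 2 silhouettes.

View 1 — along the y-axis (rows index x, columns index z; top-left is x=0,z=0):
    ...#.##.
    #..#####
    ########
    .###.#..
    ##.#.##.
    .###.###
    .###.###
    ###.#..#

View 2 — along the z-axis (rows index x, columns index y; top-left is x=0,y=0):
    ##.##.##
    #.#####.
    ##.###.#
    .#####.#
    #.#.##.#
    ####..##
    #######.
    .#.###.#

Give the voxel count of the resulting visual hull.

initial block: 8^3 = 512
after view 1 [y-axis, 43 of 64 cells solid] → remaining = 344
after view 2 [z-axis, 47 of 64 cells solid] → remaining = 254

voxel count = 254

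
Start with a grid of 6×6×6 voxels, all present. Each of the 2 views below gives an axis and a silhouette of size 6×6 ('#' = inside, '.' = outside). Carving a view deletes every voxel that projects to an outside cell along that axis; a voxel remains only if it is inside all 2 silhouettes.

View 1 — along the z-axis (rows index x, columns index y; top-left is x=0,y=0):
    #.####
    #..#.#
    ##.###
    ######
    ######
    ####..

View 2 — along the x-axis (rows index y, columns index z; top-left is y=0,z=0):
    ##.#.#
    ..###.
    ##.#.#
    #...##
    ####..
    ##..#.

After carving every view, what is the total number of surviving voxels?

voxel count = 101

before carving: 216 voxels (6×6×6)
carve view 1 (along z, XY-mask fill 29/36): 174 voxels remain
carve view 2 (along x, YZ-mask fill 21/36): 101 voxels remain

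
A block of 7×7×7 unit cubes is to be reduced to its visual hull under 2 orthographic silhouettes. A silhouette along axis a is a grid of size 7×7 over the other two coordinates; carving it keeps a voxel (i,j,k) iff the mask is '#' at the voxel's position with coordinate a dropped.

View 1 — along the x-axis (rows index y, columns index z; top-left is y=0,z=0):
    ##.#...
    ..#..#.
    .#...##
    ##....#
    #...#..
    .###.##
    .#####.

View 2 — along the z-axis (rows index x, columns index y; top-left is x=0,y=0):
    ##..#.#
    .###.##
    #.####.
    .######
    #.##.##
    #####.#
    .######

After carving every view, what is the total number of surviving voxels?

start: 7×7×7 = 343 voxels
  1. axis=0 (YZ plane), |mask|=23  ⇒  voxels=161
  2. axis=2 (XY plane), |mask|=37  ⇒  voxels=123

remaining voxels: 123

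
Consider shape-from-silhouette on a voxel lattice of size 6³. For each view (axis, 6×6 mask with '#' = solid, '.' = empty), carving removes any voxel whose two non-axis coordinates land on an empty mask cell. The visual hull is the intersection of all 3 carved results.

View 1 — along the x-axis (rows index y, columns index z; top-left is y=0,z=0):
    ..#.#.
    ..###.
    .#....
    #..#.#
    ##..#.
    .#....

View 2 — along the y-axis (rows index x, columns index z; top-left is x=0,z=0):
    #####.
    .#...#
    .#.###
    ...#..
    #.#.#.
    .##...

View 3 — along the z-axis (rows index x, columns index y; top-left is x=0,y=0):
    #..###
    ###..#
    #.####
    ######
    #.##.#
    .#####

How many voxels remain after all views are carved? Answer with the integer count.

initial block: 6^3 = 216
carve view 1 (along x, YZ-mask fill 13/36): 78 voxels remain
carve view 2 (along y, XZ-mask fill 17/36): 39 voxels remain
carve view 3 (along z, XY-mask fill 28/36): 26 voxels remain

26 voxels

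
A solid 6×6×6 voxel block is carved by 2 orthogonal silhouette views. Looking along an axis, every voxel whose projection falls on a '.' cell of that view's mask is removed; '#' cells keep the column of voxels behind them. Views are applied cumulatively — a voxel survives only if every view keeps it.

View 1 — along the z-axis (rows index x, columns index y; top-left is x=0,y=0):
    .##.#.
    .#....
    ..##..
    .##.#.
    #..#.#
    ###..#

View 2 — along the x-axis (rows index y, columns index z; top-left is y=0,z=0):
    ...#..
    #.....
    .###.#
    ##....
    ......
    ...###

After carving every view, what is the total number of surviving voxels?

32 voxels

full grid |V| = 216
  1. axis=2 (XY plane), |mask|=16  ⇒  voxels=96
  2. axis=0 (YZ plane), |mask|=11  ⇒  voxels=32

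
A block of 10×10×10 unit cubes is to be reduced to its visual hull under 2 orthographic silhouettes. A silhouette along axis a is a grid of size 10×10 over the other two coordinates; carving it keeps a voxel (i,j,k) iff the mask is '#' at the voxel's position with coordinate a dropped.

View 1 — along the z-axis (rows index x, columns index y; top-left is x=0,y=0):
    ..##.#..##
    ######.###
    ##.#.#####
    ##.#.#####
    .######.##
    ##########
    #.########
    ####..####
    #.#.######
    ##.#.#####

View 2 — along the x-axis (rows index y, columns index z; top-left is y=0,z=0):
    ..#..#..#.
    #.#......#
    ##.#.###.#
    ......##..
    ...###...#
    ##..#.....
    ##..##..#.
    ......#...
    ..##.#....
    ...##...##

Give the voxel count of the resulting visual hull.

initial block: 10^3 = 1000
[1] z-view keeps 81 columns → grid now 810
[2] x-view keeps 35 columns → grid now 277

|visual hull| = 277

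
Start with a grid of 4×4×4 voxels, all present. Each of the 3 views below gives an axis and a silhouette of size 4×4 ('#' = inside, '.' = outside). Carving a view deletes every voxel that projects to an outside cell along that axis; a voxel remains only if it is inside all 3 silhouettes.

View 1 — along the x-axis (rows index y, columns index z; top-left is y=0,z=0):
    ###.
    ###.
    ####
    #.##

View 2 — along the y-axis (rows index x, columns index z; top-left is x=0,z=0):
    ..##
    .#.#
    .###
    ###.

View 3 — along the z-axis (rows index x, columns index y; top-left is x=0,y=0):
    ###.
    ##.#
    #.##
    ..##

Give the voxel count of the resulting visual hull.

before carving: 64 voxels (4×4×4)
after view 1 [x-axis, 13 of 16 cells solid] → remaining = 52
after view 2 [y-axis, 10 of 16 cells solid] → remaining = 31
after view 3 [z-axis, 11 of 16 cells solid] → remaining = 19

19 voxels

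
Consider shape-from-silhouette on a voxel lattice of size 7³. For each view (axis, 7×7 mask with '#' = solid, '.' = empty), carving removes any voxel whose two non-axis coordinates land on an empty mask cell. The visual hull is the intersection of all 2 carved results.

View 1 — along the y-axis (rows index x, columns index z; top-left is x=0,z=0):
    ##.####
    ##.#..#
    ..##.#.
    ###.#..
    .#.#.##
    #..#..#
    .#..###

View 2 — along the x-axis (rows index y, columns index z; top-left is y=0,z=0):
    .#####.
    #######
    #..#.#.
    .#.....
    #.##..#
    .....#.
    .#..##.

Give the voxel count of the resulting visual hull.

start: 7×7×7 = 343 voxels
[1] y-view keeps 28 columns → grid now 196
[2] x-view keeps 24 columns → grid now 97

remaining voxels: 97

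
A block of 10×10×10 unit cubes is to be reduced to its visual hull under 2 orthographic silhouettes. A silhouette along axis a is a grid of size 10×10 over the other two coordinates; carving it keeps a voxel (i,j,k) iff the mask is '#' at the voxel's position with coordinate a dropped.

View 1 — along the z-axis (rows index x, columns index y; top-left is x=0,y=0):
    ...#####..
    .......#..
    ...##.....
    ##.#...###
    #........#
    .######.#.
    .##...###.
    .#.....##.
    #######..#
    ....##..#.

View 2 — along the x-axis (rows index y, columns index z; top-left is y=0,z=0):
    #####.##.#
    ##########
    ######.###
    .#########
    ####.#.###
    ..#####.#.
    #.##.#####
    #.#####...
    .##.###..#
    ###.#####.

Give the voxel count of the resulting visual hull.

before carving: 1000 voxels (10×10×10)
  1. axis=2 (XY plane), |mask|=42  ⇒  voxels=420
  2. axis=0 (YZ plane), |mask|=78  ⇒  voxels=326

326 voxels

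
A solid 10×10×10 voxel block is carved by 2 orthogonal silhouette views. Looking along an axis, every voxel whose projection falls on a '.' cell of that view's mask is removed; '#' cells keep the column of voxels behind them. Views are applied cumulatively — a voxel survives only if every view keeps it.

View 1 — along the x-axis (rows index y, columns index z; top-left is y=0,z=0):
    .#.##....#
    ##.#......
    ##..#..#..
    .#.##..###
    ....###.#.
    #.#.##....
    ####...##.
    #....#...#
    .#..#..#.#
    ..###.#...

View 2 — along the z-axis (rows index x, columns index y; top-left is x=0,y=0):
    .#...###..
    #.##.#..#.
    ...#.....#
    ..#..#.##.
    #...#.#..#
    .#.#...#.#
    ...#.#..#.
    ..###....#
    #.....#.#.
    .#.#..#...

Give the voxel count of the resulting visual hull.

full grid |V| = 1000
V1 x: intersect with YZ mask (42 set) -- 420 left
V2 z: intersect with XY mask (36 set) -- 158 left

158 voxels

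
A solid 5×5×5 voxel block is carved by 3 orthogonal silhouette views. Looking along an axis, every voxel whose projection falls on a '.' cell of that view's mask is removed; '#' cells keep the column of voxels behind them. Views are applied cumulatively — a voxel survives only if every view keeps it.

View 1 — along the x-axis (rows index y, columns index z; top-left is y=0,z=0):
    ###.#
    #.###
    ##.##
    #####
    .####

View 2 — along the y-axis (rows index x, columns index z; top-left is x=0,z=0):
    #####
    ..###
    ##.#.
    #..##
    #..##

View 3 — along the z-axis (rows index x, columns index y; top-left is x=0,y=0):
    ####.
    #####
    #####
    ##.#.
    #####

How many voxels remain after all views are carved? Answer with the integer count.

start: 5×5×5 = 125 voxels
after view 1 [x-axis, 21 of 25 cells solid] → remaining = 105
after view 2 [y-axis, 17 of 25 cells solid] → remaining = 72
after view 3 [z-axis, 22 of 25 cells solid] → remaining = 63

|visual hull| = 63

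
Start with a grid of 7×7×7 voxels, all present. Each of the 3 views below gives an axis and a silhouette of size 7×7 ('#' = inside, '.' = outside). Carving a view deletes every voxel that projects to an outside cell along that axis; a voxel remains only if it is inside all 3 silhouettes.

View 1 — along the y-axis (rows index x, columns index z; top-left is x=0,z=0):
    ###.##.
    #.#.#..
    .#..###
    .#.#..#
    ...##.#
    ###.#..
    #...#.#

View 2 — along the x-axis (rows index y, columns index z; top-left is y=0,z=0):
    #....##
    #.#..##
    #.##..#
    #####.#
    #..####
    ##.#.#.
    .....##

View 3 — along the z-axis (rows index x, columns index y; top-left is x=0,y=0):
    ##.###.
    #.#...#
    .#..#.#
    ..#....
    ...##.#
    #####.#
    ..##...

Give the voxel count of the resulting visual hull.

start: 7×7×7 = 343 voxels
after view 1 [y-axis, 25 of 49 cells solid] → remaining = 175
after view 2 [x-axis, 28 of 49 cells solid] → remaining = 95
after view 3 [z-axis, 23 of 49 cells solid] → remaining = 50

50 voxels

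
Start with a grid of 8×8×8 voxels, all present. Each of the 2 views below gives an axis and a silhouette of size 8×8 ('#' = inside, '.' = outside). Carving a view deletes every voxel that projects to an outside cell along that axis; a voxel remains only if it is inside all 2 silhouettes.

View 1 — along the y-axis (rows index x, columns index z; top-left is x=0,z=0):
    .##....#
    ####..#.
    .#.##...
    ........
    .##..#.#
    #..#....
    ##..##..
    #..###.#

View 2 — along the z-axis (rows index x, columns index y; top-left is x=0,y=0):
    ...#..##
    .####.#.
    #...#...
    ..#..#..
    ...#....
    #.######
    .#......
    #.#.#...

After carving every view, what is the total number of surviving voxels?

start: 8×8×8 = 512 voxels
step 1: project along y, AND mask (26/64) → |grid| = 208
step 2: project along z, AND mask (24/64) → |grid| = 77

77 voxels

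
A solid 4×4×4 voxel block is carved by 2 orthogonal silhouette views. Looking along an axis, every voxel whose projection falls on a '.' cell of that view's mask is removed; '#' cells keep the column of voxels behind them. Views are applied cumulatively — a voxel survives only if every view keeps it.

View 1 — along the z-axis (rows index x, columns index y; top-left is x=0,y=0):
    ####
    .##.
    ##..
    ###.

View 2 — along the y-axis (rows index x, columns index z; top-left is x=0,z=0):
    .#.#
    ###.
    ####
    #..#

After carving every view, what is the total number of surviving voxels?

28 voxels

full grid |V| = 64
carve view 1 (along z, XY-mask fill 11/16): 44 voxels remain
carve view 2 (along y, XZ-mask fill 11/16): 28 voxels remain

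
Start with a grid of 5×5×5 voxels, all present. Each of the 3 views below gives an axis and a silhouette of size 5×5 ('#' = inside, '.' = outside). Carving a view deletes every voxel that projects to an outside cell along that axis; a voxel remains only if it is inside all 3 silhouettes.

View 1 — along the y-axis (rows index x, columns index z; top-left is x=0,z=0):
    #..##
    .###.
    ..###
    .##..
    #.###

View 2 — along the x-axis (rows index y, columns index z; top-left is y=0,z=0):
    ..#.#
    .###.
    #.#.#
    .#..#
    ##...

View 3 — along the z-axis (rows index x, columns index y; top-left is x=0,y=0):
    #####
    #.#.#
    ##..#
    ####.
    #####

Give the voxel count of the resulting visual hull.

remaining voxels: 27

start: 5×5×5 = 125 voxels
[1] y-view keeps 15 columns → grid now 75
[2] x-view keeps 12 columns → grid now 35
[3] z-view keeps 20 columns → grid now 27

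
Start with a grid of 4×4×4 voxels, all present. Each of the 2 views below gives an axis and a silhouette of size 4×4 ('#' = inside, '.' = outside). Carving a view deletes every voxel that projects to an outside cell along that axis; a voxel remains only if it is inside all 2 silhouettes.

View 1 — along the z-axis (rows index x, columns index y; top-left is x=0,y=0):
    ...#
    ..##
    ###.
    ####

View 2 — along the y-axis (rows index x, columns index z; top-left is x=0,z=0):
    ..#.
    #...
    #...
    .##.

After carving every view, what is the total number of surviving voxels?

|visual hull| = 14

before carving: 64 voxels (4×4×4)
V1 z: intersect with XY mask (10 set) -- 40 left
V2 y: intersect with XZ mask (5 set) -- 14 left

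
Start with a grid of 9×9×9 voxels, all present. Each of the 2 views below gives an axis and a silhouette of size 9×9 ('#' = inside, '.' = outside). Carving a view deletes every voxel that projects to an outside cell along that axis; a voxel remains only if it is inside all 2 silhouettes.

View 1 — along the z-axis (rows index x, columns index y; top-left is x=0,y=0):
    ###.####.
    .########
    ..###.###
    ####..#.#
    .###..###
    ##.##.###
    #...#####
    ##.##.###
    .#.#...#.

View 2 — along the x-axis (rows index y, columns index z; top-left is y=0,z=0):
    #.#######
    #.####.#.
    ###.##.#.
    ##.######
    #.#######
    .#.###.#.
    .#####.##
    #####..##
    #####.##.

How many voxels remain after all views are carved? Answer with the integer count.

voxel count = 392

initial block: 9^3 = 729
after view 1 [z-axis, 56 of 81 cells solid] → remaining = 504
after view 2 [x-axis, 62 of 81 cells solid] → remaining = 392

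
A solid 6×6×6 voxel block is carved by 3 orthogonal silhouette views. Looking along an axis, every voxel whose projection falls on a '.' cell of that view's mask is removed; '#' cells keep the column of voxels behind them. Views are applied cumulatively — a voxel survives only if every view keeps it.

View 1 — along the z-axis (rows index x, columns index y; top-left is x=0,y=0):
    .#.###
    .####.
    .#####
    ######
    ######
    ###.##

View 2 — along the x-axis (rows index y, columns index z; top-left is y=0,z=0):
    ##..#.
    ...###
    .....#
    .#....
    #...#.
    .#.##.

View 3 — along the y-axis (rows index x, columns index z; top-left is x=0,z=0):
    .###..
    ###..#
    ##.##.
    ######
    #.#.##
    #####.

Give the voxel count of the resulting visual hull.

initial block: 6^3 = 216
[1] z-view keeps 30 columns → grid now 180
[2] x-view keeps 13 columns → grid now 64
[3] y-view keeps 26 columns → grid now 47

remaining voxels: 47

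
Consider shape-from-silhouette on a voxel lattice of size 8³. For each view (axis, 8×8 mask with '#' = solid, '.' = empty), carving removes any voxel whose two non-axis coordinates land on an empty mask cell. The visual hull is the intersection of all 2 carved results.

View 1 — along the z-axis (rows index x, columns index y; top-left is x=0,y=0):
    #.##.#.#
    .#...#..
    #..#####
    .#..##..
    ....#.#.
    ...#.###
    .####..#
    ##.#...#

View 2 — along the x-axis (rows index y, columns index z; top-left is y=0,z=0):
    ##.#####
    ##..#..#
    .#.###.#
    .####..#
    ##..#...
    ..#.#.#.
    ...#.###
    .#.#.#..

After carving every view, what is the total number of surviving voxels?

before carving: 512 voxels (8×8×8)
[1] z-view keeps 31 columns → grid now 248
[2] x-view keeps 34 columns → grid now 126

remaining voxels: 126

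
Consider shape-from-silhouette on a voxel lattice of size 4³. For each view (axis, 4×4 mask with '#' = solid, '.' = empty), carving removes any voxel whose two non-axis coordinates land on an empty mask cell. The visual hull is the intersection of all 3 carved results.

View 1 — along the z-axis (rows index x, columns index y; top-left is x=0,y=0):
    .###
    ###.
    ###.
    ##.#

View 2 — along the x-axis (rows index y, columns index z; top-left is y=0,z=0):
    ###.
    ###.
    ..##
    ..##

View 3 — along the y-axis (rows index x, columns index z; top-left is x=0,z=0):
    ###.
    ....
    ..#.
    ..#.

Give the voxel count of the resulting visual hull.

|visual hull| = 11

before carving: 64 voxels (4×4×4)
carve view 1 (along z, XY-mask fill 12/16): 48 voxels remain
carve view 2 (along x, YZ-mask fill 10/16): 31 voxels remain
carve view 3 (along y, XZ-mask fill 5/16): 11 voxels remain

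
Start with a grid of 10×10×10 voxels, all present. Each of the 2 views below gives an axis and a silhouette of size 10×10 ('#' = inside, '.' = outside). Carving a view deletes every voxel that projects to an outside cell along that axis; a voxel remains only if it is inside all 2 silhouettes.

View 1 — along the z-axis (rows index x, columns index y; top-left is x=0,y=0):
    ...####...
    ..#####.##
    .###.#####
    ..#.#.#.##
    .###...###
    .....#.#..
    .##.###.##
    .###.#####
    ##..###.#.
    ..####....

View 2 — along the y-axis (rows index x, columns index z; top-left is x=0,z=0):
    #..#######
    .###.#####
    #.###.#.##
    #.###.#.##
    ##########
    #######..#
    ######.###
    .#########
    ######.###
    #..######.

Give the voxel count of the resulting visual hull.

|visual hull| = 472

before carving: 1000 voxels (10×10×10)
step 1: project along z, AND mask (57/100) → |grid| = 570
step 2: project along y, AND mask (82/100) → |grid| = 472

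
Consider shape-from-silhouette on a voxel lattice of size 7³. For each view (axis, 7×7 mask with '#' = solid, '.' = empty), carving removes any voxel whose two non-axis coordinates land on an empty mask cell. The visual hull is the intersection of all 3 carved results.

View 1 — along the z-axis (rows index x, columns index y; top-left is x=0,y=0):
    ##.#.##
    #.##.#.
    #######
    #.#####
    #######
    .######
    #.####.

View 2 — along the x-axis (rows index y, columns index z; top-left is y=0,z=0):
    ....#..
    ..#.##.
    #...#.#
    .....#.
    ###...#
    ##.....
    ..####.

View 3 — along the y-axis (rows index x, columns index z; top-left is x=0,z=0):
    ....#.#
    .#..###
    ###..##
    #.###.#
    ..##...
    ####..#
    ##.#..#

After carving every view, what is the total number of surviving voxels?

full grid |V| = 343
[1] z-view keeps 40 columns → grid now 280
[2] x-view keeps 18 columns → grid now 97
[3] y-view keeps 27 columns → grid now 54

54 voxels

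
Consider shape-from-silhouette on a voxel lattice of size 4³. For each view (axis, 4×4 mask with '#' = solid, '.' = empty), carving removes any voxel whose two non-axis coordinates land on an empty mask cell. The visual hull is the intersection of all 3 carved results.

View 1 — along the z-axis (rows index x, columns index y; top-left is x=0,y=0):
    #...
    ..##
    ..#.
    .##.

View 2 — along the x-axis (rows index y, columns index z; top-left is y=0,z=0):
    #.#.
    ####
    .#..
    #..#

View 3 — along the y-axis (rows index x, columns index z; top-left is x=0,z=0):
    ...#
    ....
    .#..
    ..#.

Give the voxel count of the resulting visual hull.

start: 4×4×4 = 64 voxels
step 1: project along z, AND mask (6/16) → |grid| = 24
step 2: project along x, AND mask (9/16) → |grid| = 11
step 3: project along y, AND mask (3/16) → |grid| = 2

remaining voxels: 2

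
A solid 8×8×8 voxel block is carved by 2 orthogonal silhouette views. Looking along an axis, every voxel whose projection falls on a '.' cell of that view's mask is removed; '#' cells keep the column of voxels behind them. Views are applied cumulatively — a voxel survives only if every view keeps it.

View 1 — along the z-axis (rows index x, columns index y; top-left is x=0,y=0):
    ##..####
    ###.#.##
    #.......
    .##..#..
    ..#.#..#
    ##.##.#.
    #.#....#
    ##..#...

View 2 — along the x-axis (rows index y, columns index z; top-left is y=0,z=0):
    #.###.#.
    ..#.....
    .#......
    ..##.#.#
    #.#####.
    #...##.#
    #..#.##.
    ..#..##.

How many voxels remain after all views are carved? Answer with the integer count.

remaining voxels: 105

start: 8×8×8 = 512 voxels
V1 z: intersect with XY mask (30 set) -- 240 left
V2 x: intersect with YZ mask (28 set) -- 105 left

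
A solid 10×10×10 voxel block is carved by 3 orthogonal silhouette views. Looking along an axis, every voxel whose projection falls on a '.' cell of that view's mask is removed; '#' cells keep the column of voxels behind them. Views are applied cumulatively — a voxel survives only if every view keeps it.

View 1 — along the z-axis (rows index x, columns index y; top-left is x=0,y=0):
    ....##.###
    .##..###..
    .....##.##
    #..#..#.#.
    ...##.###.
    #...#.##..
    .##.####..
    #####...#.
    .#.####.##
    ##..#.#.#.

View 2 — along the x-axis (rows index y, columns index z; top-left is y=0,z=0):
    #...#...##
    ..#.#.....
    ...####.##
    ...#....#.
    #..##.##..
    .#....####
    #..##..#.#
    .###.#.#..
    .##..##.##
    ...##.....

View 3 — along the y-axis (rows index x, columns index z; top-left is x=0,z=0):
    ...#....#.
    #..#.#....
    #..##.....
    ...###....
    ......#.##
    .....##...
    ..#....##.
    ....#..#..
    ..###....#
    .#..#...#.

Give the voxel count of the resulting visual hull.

full grid |V| = 1000
[1] z-view keeps 51 columns → grid now 510
[2] x-view keeps 42 columns → grid now 225
[3] y-view keeps 28 columns → grid now 62

remaining voxels: 62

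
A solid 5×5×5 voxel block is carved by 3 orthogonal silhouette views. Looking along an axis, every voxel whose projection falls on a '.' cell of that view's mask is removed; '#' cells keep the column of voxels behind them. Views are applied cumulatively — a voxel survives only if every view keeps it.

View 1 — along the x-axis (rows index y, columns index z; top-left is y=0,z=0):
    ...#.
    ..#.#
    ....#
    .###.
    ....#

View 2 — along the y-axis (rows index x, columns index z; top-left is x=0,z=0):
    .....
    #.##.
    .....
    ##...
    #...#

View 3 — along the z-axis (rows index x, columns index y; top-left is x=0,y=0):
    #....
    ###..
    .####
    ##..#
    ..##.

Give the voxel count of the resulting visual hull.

voxel count = 3

start: 5×5×5 = 125 voxels
V1 x: intersect with YZ mask (8 set) -- 40 left
V2 y: intersect with XZ mask (7 set) -- 8 left
V3 z: intersect with XY mask (13 set) -- 3 left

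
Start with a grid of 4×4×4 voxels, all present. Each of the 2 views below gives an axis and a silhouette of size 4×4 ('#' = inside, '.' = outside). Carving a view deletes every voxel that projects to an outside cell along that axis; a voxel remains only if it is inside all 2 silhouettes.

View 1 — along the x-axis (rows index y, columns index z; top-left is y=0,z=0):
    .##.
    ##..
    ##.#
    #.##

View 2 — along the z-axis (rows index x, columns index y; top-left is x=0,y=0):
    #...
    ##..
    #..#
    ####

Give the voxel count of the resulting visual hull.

initial block: 4^3 = 64
step 1: project along x, AND mask (10/16) → |grid| = 40
step 2: project along z, AND mask (9/16) → |grid| = 21

21 voxels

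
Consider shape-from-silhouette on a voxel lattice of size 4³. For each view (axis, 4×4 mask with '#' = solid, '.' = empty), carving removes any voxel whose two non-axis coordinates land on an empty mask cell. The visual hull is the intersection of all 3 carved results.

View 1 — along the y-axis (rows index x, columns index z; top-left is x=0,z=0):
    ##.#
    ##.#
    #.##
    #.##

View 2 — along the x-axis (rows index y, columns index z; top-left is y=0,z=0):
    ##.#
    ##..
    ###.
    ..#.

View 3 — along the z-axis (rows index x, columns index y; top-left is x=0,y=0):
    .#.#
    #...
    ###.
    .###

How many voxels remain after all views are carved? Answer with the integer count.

14 voxels

initial block: 4^3 = 64
V1 y: intersect with XZ mask (12 set) -- 48 left
V2 x: intersect with YZ mask (9 set) -- 26 left
V3 z: intersect with XY mask (9 set) -- 14 left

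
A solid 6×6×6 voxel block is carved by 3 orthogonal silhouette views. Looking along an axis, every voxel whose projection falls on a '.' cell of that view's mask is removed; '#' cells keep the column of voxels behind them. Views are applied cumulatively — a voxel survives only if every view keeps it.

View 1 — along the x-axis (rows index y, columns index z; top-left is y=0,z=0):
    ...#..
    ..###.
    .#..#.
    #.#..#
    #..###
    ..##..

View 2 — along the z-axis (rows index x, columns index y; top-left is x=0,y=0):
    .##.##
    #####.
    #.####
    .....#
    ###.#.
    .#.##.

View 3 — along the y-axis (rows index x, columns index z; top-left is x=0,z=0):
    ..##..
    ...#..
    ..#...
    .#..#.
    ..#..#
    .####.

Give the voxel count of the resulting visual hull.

18 voxels

before carving: 216 voxels (6×6×6)
carve view 1 (along x, YZ-mask fill 15/36): 90 voxels remain
carve view 2 (along z, XY-mask fill 22/36): 58 voxels remain
carve view 3 (along y, XZ-mask fill 12/36): 18 voxels remain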